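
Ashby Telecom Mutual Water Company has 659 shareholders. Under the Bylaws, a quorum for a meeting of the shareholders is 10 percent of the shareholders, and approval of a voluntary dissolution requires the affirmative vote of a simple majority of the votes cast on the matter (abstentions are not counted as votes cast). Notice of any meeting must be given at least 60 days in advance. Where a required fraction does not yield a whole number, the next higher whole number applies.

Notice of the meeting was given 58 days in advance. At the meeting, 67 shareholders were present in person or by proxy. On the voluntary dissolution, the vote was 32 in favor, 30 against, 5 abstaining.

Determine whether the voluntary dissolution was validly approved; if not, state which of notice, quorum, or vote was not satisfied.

Invalid — notice requirement not satisfied.

Notice: 58 days given; 60 required. Not satisfied.
Quorum: 10% of 659 = 65.90, rounded up to 66; 67 present. Satisfied.
Vote: requires a majority of the votes cast (67 − 5 abstaining = 62); a majority of 62 is 32, so 32 needed; 32 in favor. Satisfied.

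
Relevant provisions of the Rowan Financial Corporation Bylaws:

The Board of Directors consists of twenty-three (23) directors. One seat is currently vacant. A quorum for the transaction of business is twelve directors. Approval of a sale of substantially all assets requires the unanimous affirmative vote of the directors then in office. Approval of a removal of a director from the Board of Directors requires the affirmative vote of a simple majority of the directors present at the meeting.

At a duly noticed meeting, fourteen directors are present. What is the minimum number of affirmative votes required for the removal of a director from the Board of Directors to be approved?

The removal of a director from the Board of Directors requires a majority of the directors present (14).
A majority of 14 is 8.

8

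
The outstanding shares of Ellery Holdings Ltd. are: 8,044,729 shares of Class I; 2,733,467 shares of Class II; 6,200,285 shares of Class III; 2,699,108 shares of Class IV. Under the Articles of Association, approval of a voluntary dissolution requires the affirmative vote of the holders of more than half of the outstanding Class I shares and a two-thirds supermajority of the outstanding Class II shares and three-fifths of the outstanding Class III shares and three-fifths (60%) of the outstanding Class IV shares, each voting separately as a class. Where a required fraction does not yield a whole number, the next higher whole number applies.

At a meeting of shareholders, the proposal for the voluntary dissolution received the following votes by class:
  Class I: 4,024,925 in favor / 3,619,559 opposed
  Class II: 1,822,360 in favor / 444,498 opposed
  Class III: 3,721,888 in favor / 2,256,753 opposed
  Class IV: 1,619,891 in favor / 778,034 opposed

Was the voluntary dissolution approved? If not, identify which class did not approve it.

Approved — every class gave the required vote.

Class I: a majority of 8044729 is 4022365; 4,022,365 required, 4,024,925 in favor — approved.
Class II: 2/3 of 2733467 = 1822311.33, rounded up to 1822312; 1,822,312 required, 1,822,360 in favor — approved.
Class III: 3/5 of 6200285 = 3720171; 3,720,171 required, 3,721,888 in favor — approved.
Class IV: 3/5 of 2699108 = 1619464.80, rounded up to 1619465; 1,619,465 required, 1,619,891 in favor — approved.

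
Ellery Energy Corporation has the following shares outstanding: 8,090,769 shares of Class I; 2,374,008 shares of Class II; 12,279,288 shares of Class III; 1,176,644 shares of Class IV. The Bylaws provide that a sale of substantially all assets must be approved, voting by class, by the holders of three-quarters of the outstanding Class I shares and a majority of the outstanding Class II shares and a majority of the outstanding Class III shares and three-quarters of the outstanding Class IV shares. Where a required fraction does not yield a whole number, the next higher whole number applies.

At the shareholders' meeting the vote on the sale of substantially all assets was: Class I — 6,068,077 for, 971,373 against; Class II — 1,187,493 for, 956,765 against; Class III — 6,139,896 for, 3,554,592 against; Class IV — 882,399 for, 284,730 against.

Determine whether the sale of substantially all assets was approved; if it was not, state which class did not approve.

Not approved — the Class IV shares did not give the required vote.

Class I: 3/4 of 8090769 = 6068076.75, rounded up to 6068077; 6,068,077 required, 6,068,077 in favor — approved.
Class II: a majority of 2374008 is 1187005; 1,187,005 required, 1,187,493 in favor — approved.
Class III: a majority of 12279288 is 6139645; 6,139,645 required, 6,139,896 in favor — approved.
Class IV: 3/4 of 1176644 = 882483; 882,483 required, 882,399 in favor — not approved.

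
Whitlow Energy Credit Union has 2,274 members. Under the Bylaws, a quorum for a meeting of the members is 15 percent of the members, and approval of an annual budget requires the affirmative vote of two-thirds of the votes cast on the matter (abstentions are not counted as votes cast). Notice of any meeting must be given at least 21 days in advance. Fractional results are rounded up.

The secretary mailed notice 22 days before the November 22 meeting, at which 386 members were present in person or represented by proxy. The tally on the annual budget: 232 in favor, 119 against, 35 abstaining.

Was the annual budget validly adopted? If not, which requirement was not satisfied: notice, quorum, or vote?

Invalid — vote requirement not satisfied.

Notice: 22 days given; 21 required. Satisfied.
Quorum: 15% of 2,274 = 341.10, rounded up to 342; 386 present. Satisfied.
Vote: requires two-thirds of the votes cast (386 − 35 abstaining = 351); 2/3 of 351 = 234, so 234 needed; 232 in favor. Not satisfied.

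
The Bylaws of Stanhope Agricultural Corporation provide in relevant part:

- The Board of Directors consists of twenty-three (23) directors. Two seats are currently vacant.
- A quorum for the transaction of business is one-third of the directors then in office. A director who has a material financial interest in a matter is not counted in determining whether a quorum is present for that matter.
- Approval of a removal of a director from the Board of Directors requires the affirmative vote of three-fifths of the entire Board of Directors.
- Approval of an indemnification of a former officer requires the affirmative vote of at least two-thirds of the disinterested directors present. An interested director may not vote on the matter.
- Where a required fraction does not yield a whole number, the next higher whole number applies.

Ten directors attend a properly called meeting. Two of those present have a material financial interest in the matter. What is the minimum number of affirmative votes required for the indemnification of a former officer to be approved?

The indemnification of a former officer requires two-thirds of the disinterested directors present (10 − 2 = 8).
2/3 of 8 = 5.33, rounded up to 6.

6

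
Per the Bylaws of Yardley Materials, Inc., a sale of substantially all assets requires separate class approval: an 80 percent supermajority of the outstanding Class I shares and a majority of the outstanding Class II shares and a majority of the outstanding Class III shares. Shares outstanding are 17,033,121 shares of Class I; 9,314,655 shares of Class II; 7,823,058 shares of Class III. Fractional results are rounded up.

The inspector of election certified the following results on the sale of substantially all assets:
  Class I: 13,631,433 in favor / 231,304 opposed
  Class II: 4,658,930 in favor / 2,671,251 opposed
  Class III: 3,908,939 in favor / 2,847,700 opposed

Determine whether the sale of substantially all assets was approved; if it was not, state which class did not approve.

Class I: 4/5 of 17033121 = 13626496.80, rounded up to 13626497; 13,626,497 required, 13,631,433 in favor — approved.
Class II: a majority of 9314655 is 4657328; 4,657,328 required, 4,658,930 in favor — approved.
Class III: a majority of 7823058 is 3911530; 3,911,530 required, 3,908,939 in favor — not approved.

Not approved — the Class III shares did not give the required vote.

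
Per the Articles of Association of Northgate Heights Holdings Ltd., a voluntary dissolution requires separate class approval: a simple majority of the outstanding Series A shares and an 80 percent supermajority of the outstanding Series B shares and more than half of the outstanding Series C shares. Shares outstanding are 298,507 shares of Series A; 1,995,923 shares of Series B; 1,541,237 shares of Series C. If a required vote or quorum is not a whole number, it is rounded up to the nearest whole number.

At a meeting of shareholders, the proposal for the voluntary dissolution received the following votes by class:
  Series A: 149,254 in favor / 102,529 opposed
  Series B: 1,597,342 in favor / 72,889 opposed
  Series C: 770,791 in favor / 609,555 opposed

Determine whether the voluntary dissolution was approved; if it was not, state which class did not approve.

Series A: a majority of 298507 is 149254; 149,254 required, 149,254 in favor — approved.
Series B: 4/5 of 1995923 = 1596738.40, rounded up to 1596739; 1,596,739 required, 1,597,342 in favor — approved.
Series C: a majority of 1541237 is 770619; 770,619 required, 770,791 in favor — approved.

Approved — every class gave the required vote.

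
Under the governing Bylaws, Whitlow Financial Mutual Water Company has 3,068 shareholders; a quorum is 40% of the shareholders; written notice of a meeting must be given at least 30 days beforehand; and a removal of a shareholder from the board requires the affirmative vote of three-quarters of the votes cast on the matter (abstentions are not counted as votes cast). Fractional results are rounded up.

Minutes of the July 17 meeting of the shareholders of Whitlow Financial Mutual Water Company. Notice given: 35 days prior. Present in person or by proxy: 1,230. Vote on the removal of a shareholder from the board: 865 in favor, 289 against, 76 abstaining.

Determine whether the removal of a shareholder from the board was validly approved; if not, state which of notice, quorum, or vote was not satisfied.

Notice: 35 days given; 30 required. Satisfied.
Quorum: 40% of 3,068 = 1,227.20, rounded up to 1,228; 1,230 present. Satisfied.
Vote: requires three-fourths of the votes cast (1,230 − 76 abstaining = 1,154); 3/4 of 1154 = 865.50, rounded up to 866, so 866 needed; 865 in favor. Not satisfied.

Invalid — vote requirement not satisfied.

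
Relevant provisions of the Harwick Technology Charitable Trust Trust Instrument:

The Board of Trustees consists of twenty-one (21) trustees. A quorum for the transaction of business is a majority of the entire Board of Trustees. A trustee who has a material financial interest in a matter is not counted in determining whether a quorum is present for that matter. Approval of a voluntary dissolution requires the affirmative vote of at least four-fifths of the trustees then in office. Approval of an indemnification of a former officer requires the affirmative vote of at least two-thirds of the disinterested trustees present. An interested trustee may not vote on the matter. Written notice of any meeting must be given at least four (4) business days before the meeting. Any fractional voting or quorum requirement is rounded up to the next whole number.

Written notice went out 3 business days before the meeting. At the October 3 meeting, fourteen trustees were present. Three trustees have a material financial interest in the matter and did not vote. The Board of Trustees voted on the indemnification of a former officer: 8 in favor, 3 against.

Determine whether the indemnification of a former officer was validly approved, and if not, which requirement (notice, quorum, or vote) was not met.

Notice: 3 business days given; 4 required (3 < 4). Not satisfied.
Quorum: 14 present, but the 3 interested trustees do not count, leaving 11. Quorum is 11. Satisfied.
Vote: the indemnification of a former officer requires two-thirds of the disinterested trustees present (14 − 3 = 11). 2/3 of 11 = 7.33, rounded up to 8, so 8 affirmative votes are needed; 8 voted in favor. Satisfied.

Invalid — notice requirement not satisfied.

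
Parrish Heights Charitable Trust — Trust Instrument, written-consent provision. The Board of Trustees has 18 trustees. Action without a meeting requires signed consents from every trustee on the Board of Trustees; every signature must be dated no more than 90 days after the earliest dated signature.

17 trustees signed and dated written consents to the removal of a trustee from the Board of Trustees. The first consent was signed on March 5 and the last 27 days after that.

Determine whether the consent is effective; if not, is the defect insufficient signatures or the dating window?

Not effective — insufficient signatures.

Signatures required: all of 18 — unanimous means all 18, so 18 needed; 17 signed. Insufficient.
Dating window: the latest signature is 27 days after the earliest; the limit is 90 days. Within the window.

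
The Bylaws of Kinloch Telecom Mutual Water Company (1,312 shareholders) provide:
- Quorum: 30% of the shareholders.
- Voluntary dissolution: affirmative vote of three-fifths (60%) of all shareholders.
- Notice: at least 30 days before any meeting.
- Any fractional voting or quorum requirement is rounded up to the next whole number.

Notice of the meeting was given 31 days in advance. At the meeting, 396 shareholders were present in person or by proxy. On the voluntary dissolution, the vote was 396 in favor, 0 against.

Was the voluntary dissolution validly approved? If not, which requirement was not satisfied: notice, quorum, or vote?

Notice: 31 days given; 30 required. Satisfied.
Quorum: 30% of 1,312 = 393.60, rounded up to 394; 396 present. Satisfied.
Vote: requires three-fifths of all shareholders (1,312); 3/5 of 1312 = 787.20, rounded up to 788, so 788 needed; 396 in favor. Not satisfied.

Invalid — vote requirement not satisfied.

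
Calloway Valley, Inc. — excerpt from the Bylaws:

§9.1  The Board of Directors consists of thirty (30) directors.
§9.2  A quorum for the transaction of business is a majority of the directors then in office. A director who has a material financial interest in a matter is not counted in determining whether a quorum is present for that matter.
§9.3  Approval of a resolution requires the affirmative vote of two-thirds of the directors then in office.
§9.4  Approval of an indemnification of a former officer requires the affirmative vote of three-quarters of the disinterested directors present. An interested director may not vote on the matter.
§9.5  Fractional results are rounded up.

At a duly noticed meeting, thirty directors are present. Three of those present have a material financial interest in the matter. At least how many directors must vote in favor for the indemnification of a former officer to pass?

21

The indemnification of a former officer requires three-fourths of the disinterested directors present (30 − 3 = 27).
3/4 of 27 = 20.25, rounded up to 21.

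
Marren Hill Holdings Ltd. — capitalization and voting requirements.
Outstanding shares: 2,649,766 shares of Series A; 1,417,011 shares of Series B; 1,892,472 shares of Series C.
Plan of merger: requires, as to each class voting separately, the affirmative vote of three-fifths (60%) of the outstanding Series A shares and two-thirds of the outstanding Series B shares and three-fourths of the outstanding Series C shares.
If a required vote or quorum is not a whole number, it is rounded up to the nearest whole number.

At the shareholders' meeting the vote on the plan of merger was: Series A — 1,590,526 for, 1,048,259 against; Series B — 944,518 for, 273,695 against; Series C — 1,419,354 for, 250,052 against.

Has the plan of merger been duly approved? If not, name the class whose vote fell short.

Not approved — the Series B shares did not give the required vote.

Series A: 3/5 of 2649766 = 1589859.60, rounded up to 1589860; 1,589,860 required, 1,590,526 in favor — approved.
Series B: 2/3 of 1417011 = 944674; 944,674 required, 944,518 in favor — not approved.
Series C: 3/4 of 1892472 = 1419354; 1,419,354 required, 1,419,354 in favor — approved.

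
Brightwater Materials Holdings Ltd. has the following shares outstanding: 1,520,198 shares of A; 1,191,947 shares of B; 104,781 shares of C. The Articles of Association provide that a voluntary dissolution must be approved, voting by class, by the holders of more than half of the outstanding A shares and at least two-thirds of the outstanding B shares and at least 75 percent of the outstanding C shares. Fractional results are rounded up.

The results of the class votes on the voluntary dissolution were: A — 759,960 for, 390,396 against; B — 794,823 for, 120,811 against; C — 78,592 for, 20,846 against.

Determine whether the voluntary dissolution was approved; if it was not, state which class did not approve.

A: a majority of 1520198 is 760100; 760,100 required, 759,960 in favor — not approved.
B: 2/3 of 1191947 = 794631.33, rounded up to 794632; 794,632 required, 794,823 in favor — approved.
C: 3/4 of 104781 = 78585.75, rounded up to 78586; 78,586 required, 78,592 in favor — approved.

Not approved — the A shares did not give the required vote.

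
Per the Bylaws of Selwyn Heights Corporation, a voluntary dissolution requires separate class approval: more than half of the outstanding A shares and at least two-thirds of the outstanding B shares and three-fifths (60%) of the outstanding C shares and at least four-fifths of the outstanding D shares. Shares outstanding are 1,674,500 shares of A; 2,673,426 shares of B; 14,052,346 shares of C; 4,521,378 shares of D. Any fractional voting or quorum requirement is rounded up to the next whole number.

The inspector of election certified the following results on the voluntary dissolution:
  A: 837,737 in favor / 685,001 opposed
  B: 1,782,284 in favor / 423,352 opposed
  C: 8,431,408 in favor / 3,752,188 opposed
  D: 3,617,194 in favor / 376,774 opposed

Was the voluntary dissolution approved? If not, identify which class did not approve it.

A: a majority of 1674500 is 837251; 837,251 required, 837,737 in favor — approved.
B: 2/3 of 2673426 = 1782284; 1,782,284 required, 1,782,284 in favor — approved.
C: 3/5 of 14052346 = 8431407.60, rounded up to 8431408; 8,431,408 required, 8,431,408 in favor — approved.
D: 4/5 of 4521378 = 3617102.40, rounded up to 3617103; 3,617,103 required, 3,617,194 in favor — approved.

Approved — every class gave the required vote.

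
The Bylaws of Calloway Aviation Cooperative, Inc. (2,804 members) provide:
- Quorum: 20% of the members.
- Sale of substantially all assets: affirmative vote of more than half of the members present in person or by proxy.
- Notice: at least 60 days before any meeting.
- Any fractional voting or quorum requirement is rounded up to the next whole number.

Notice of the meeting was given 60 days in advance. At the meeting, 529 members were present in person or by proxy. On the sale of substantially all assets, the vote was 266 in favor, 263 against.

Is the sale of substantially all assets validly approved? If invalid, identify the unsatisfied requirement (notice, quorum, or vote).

Invalid — quorum requirement not satisfied.

Notice: 60 days given; 60 required. Satisfied.
Quorum: 20% of 2,804 = 560.80, rounded up to 561; 529 present. Not satisfied.
Vote: requires a majority of those present (529); a majority of 529 is 265, so 265 needed; 266 in favor. Satisfied.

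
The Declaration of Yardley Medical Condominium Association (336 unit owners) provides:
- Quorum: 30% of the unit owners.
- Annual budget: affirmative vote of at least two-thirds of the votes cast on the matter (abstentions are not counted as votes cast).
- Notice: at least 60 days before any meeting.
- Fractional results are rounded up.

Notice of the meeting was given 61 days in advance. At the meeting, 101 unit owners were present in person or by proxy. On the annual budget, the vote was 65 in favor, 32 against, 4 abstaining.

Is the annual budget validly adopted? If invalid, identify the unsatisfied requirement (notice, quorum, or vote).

Valid — all requirements satisfied.

Notice: 61 days given; 60 required. Satisfied.
Quorum: 30% of 336 = 100.80, rounded up to 101; 101 present. Satisfied.
Vote: requires two-thirds of the votes cast (101 − 4 abstaining = 97); 2/3 of 97 = 64.67, rounded up to 65, so 65 needed; 65 in favor. Satisfied.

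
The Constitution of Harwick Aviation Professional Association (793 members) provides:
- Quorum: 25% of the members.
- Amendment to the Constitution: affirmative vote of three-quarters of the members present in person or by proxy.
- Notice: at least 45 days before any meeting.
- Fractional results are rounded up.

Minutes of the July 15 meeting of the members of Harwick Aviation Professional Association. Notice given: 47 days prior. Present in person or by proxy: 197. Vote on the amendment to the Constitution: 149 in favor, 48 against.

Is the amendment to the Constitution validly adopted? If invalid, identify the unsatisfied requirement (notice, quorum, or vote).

Notice: 47 days given; 45 required. Satisfied.
Quorum: 25% of 793 = 198.25, rounded up to 199; 197 present. Not satisfied.
Vote: requires three-fourths of those present (197); 3/4 of 197 = 147.75, rounded up to 148, so 148 needed; 149 in favor. Satisfied.

Invalid — quorum requirement not satisfied.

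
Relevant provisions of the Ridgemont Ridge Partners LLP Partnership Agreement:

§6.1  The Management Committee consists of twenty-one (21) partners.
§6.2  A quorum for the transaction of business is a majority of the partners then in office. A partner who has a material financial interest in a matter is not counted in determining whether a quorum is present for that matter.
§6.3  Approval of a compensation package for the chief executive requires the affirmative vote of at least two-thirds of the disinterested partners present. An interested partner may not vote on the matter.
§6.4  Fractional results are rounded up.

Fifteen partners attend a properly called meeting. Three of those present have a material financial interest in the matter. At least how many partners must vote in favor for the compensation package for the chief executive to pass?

The compensation package for the chief executive requires two-thirds of the disinterested partners present (15 − 3 = 12).
2/3 of 12 = 8.

8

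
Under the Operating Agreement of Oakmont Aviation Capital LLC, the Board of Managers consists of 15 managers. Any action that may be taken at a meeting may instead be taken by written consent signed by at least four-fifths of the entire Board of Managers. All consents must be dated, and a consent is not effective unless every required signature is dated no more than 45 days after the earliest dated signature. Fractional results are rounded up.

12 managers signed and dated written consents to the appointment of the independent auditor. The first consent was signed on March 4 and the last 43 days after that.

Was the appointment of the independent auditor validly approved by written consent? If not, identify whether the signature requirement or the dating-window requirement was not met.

Effective — both the signature and dating-window requirements are satisfied.

Signatures required: at least four-fifths of 15 — 4/5 of 15 = 12, so 12 needed; 12 signed. Sufficient.
Dating window: the latest signature is 43 days after the earliest; the limit is 45 days. Within the window.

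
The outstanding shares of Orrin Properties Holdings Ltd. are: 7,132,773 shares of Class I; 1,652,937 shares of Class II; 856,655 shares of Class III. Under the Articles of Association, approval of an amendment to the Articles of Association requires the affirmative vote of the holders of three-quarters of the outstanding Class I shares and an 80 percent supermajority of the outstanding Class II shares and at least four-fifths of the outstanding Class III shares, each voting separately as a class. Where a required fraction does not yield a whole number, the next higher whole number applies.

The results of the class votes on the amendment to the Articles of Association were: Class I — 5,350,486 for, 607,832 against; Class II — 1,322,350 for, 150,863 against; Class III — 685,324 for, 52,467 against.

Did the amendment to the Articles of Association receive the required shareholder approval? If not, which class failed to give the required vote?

Class I: 3/4 of 7132773 = 5349579.75, rounded up to 5349580; 5,349,580 required, 5,350,486 in favor — approved.
Class II: 4/5 of 1652937 = 1322349.60, rounded up to 1322350; 1,322,350 required, 1,322,350 in favor — approved.
Class III: 4/5 of 856655 = 685324; 685,324 required, 685,324 in favor — approved.

Approved — every class gave the required vote.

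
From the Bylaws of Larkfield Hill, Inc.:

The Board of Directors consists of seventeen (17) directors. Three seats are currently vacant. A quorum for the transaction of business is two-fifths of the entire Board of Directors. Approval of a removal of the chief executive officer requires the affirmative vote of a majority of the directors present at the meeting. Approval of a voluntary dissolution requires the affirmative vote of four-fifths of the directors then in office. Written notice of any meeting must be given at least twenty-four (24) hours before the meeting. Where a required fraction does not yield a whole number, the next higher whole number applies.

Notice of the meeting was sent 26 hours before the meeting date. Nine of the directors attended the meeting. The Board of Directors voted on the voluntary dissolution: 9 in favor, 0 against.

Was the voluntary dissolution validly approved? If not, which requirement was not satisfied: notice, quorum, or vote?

Notice: 26 hours given; 24 required (26 ≥ 24). Satisfied.
Quorum: 9 present; quorum is 7. Satisfied.
Vote: the voluntary dissolution requires four-fifths of the directors then in office (14). 4/5 of 14 = 11.20, rounded up to 12, so 12 affirmative votes are needed; 9 voted in favor. Not satisfied.

Invalid — vote requirement not satisfied.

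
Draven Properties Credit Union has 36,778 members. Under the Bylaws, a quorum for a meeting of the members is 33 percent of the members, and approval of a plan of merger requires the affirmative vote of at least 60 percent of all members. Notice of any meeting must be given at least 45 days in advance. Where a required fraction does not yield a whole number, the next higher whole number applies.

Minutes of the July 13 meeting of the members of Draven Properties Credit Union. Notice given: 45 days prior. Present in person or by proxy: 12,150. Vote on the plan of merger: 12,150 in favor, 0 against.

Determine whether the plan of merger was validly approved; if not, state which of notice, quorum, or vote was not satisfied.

Notice: 45 days given; 45 required. Satisfied.
Quorum: 33% of 36,778 = 12,136.74, rounded up to 12,137; 12,150 present. Satisfied.
Vote: requires three-fifths of all members (36,778); 3/5 of 36778 = 22066.80, rounded up to 22067, so 22,067 needed; 12,150 in favor. Not satisfied.

Invalid — vote requirement not satisfied.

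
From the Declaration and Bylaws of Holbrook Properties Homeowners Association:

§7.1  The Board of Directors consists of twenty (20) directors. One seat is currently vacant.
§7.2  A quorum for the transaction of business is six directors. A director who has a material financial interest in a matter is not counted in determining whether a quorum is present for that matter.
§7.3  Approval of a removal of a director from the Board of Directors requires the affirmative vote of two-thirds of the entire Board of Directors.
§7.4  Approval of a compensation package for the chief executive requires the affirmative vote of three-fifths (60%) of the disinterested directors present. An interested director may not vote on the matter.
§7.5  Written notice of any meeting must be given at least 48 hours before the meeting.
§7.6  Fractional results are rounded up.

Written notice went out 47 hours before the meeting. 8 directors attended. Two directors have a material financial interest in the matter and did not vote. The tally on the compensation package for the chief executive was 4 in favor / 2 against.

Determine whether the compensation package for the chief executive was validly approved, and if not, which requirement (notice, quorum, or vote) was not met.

Invalid — notice requirement not satisfied.

Notice: 47 hours given; 48 required (47 < 48). Not satisfied.
Quorum: 8 present, but the 2 interested directors do not count, leaving 6. Quorum is 6. Satisfied.
Vote: the compensation package for the chief executive requires three-fifths of the disinterested directors present (8 − 2 = 6). 3/5 of 6 = 3.60, rounded up to 4, so 4 affirmative votes are needed; 4 voted in favor. Satisfied.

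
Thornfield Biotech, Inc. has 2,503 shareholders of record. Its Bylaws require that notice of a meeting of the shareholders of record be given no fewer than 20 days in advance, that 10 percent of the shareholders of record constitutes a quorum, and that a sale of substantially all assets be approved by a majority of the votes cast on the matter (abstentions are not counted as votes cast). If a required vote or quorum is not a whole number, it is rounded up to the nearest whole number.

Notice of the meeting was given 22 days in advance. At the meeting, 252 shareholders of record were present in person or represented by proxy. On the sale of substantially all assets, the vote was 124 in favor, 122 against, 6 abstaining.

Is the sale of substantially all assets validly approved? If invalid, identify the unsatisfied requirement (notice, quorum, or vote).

Valid — all requirements satisfied.

Notice: 22 days given; 20 required. Satisfied.
Quorum: 10% of 2,503 = 250.30, rounded up to 251; 252 present. Satisfied.
Vote: requires a majority of the votes cast (252 − 6 abstaining = 246); a majority of 246 is 124, so 124 needed; 124 in favor. Satisfied.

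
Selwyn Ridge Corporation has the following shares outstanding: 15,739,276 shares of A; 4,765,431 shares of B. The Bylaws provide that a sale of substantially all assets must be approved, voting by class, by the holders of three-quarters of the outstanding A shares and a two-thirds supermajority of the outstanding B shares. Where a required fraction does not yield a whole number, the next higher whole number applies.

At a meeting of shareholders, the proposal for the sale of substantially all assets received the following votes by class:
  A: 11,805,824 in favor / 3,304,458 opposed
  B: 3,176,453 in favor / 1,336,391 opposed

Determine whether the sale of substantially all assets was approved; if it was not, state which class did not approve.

A: 3/4 of 15739276 = 11804457; 11,804,457 required, 11,805,824 in favor — approved.
B: 2/3 of 4765431 = 3176954; 3,176,954 required, 3,176,453 in favor — not approved.

Not approved — the B shares did not give the required vote.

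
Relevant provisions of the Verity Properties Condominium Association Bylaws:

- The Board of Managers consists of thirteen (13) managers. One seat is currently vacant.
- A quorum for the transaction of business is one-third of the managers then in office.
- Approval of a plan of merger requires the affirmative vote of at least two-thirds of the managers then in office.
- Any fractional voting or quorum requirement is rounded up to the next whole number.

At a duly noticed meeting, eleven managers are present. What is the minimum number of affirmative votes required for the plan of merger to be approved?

The plan of merger requires two-thirds of the managers then in office (12).
2/3 of 12 = 8.

8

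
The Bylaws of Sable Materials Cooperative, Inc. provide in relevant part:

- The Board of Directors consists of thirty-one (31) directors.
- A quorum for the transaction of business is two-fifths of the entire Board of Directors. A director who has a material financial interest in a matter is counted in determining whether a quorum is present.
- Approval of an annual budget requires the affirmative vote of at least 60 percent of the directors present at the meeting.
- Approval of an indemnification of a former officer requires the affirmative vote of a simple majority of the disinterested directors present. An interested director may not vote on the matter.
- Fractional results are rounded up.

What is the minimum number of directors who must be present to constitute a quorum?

2/5 of 31 = 12.40, rounded up to 13.

13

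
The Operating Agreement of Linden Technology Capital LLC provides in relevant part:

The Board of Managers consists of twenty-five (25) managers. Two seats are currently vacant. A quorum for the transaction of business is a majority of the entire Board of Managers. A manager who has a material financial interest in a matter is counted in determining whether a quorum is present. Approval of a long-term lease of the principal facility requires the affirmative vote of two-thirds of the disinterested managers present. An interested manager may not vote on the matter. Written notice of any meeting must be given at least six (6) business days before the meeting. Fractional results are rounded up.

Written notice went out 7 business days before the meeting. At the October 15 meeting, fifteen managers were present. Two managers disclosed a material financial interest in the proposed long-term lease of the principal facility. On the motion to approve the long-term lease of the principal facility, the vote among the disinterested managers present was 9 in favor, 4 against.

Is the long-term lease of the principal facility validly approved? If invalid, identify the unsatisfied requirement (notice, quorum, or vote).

Notice: 7 business days given; 6 required (7 ≥ 6). Satisfied.
Quorum: 15 present (interested managers count toward quorum); quorum is 13. Satisfied.
Vote: the long-term lease of the principal facility requires two-thirds of the disinterested managers present (15 − 2 = 13). 2/3 of 13 = 8.67, rounded up to 9, so 9 affirmative votes are needed; 9 voted in favor. Satisfied.

Valid — all requirements satisfied.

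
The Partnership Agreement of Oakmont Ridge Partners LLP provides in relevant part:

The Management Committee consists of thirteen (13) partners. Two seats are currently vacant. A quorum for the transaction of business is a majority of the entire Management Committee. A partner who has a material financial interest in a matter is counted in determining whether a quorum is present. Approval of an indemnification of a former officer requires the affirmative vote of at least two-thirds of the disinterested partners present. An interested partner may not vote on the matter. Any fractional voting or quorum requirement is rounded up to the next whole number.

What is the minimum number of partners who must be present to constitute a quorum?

7

A majority of 13 is 7.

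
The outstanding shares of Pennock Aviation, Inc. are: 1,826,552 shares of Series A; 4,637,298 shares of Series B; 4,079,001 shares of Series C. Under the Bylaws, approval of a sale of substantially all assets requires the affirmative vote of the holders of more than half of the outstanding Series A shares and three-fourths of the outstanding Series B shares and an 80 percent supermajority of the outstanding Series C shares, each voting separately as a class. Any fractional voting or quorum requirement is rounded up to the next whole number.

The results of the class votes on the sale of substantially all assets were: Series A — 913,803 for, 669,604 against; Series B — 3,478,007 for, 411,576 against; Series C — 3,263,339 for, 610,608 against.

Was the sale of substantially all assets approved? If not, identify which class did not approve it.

Series A: a majority of 1826552 is 913277; 913,277 required, 913,803 in favor — approved.
Series B: 3/4 of 4637298 = 3477973.50, rounded up to 3477974; 3,477,974 required, 3,478,007 in favor — approved.
Series C: 4/5 of 4079001 = 3263200.80, rounded up to 3263201; 3,263,201 required, 3,263,339 in favor — approved.

Approved — every class gave the required vote.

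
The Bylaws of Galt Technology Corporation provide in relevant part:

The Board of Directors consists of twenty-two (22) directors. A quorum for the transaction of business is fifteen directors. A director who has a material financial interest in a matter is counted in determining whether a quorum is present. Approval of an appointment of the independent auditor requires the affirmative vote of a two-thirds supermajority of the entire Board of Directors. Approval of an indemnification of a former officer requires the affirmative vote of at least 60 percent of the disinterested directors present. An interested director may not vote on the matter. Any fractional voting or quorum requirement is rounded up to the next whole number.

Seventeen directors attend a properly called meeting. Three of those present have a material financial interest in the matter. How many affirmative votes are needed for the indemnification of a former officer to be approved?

The indemnification of a former officer requires three-fifths of the disinterested directors present (17 − 3 = 14).
3/5 of 14 = 8.40, rounded up to 9.

9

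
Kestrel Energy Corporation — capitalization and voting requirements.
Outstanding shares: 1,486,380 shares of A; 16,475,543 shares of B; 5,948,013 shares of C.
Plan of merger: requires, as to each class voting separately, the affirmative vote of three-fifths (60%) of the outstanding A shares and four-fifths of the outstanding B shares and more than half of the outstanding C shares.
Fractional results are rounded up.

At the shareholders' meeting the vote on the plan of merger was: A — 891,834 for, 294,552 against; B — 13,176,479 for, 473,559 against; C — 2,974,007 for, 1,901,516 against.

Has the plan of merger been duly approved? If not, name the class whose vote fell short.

Not approved — the B shares did not give the required vote.

A: 3/5 of 1486380 = 891828; 891,828 required, 891,834 in favor — approved.
B: 4/5 of 16475543 = 13180434.40, rounded up to 13180435; 13,180,435 required, 13,176,479 in favor — not approved.
C: a majority of 5948013 is 2974007; 2,974,007 required, 2,974,007 in favor — approved.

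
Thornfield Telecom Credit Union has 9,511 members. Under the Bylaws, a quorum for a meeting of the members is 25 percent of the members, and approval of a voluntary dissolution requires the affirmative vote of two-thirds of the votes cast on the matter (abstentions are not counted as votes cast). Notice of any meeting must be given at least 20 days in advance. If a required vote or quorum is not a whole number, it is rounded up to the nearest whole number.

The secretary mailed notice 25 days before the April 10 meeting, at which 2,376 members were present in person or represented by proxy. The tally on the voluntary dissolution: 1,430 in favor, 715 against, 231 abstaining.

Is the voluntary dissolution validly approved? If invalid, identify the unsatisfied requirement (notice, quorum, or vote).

Notice: 25 days given; 20 required. Satisfied.
Quorum: 25% of 9,511 = 2,377.75, rounded up to 2,378; 2,376 present. Not satisfied.
Vote: requires two-thirds of the votes cast (2,376 − 231 abstaining = 2,145); 2/3 of 2145 = 1430, so 1,430 needed; 1,430 in favor. Satisfied.

Invalid — quorum requirement not satisfied.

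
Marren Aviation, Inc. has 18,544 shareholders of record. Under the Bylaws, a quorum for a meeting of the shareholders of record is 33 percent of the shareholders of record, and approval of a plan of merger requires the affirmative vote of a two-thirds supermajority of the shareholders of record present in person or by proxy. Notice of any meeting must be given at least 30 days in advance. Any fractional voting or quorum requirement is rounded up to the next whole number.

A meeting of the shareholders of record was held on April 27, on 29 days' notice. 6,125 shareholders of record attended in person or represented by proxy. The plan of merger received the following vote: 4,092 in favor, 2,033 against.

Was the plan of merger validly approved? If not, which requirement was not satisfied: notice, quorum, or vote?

Notice: 29 days given; 30 required. Not satisfied.
Quorum: 33% of 18,544 = 6,119.52, rounded up to 6,120; 6,125 present. Satisfied.
Vote: requires two-thirds of those present (6,125); 2/3 of 6125 = 4083.33, rounded up to 4084, so 4,084 needed; 4,092 in favor. Satisfied.

Invalid — notice requirement not satisfied.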